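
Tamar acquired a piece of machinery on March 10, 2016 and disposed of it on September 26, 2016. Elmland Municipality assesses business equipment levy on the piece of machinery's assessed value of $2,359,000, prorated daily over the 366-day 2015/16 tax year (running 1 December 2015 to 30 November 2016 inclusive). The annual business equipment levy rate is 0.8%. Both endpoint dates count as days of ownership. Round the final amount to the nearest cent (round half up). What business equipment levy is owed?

Days held (March 10 – September 26, 2016): 201 out of 366
Tax = $2,359,000 × 0.8% × 201/366 = $10,364.1311

$10,364.13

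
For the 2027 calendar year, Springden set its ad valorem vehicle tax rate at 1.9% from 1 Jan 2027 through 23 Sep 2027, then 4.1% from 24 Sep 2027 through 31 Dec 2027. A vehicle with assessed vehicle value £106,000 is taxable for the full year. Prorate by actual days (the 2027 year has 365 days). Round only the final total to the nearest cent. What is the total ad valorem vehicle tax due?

£2,646.52

1 Jan – 23 Sep 2027: 266 days at 1.9% → £106,000 × 1.9% × 266/365 = £1,467.7370
24 Sep – 31 Dec 2027: 99 days at 4.1% → £106,000 × 4.1% × 99/365 = £1,178.7781
Total = £2,646.5151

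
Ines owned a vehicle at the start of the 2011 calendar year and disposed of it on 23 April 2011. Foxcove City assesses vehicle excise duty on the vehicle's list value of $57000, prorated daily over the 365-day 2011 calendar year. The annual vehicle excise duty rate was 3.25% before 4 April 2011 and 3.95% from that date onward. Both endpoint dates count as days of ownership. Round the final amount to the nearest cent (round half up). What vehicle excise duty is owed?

1 January – 3 April 2011: 93 days at 3.25% → $57000 × 3.25% × 93/365 = $472.0068
4 April – 23 April 2011: 20 days at 3.95% → $57000 × 3.95% × 20/365 = $123.3699
Total = $595.3767

$595.38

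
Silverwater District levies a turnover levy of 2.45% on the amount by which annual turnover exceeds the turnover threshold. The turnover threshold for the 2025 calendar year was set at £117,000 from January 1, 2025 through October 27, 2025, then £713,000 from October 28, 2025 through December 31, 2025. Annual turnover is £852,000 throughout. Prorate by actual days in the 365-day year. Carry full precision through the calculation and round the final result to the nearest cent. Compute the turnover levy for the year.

January 1 – October 27, 2025: 300 days, exemption £117,000 → (£852,000 − £117,000) × 2.45% × 300/365 = £14,800.6849
October 28 – December 31, 2025: 65 days, exemption £713,000 → (£852,000 − £713,000) × 2.45% × 65/365 = £606.4589
Total = £15,407.1438

£15,407.14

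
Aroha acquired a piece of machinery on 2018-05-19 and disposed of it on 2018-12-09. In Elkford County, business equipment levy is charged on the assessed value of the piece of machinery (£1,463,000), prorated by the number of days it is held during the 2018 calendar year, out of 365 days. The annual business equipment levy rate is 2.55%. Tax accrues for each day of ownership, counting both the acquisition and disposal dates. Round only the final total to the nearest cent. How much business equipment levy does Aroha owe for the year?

£20,952.97

Days held (2018-05-19 to 2018-12-09): 205 out of 365
Tax = £1,463,000 × 2.55% × 205/365 = £20,952.9658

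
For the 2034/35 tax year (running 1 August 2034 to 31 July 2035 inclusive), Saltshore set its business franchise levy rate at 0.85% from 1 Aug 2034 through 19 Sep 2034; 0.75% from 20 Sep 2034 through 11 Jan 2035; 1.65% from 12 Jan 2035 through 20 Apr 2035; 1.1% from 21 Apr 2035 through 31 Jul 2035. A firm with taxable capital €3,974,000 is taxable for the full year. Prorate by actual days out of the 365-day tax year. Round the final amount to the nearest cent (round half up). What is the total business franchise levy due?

€43,937.20

1 Aug – 19 Sep 2034: 50 days at 0.85% → €3,974,000 × 0.85% × 50/365 = €4,627.2603
20 Sep 2034 – 11 Jan 2035: 114 days at 0.75% → €3,974,000 × 0.75% × 114/365 = €9,308.9589
12 Jan – 20 Apr 2035: 99 days at 1.65% → €3,974,000 × 1.65% × 99/365 = €17,785.0110
21 Apr – 31 Jul 2035: 102 days at 1.1% → €3,974,000 × 1.1% × 102/365 = €12,215.9671
Total = €43,937.1973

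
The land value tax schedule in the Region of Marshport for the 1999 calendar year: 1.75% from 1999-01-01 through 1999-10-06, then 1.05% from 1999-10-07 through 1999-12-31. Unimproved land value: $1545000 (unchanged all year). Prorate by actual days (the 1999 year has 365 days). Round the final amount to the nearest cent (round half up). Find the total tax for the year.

1999-01-01 to 1999-10-06: 279 days at 1.75% → $1545000 × 1.75% × 279/365 = $20667.0205
1999-10-07 to 1999-12-31: 86 days at 1.05% → $1545000 × 1.05% × 86/365 = $3822.2877
Total = $24489.3082

$24489.31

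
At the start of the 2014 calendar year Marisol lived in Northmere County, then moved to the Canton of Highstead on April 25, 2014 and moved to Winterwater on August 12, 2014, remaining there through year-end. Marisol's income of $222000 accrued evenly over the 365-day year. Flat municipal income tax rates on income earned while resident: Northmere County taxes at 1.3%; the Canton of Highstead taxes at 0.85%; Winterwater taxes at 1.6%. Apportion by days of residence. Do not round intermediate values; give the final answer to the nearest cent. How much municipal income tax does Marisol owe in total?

$2846.77

Northmere County, January 1 – April 24, 2014: 114 days → $222000 × 1.3% × 114/365 = $901.3808
The Canton of Highstead, April 25 – August 11, 2014: 109 days → $222000 × 0.85% × 109/365 = $563.5151
Winterwater, August 12 – December 31, 2014: 142 days → $222000 × 1.6% × 142/365 = $1381.8740
Total = $2846.7699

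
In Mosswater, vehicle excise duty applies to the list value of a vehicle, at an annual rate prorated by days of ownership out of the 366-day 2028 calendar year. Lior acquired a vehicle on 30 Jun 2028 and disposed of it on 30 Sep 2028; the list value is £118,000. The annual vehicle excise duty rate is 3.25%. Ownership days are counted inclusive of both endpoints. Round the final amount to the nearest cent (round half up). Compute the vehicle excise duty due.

£974.47

Days held (30 Jun – 30 Sep 2028): 93 out of 366
Tax = £118,000 × 3.25% × 93/366 = £974.4672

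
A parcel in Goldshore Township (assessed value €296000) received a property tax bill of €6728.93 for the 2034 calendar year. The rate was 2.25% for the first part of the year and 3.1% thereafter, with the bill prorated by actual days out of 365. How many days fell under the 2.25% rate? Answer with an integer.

Let d = days at the first rate; then 365 − d days at the second rate.
€296000 × [2.25%·d + 3.1%·(365−d)] / 365 = €6728.93
Solving gives d = 355, so the new rate took effect on December 22, 2034.

355 days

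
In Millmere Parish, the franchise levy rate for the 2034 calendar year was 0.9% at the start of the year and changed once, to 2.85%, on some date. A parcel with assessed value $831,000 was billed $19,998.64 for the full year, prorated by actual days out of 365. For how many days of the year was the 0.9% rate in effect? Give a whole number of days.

Let d = days at the first rate; then 365 − d days at the second rate.
$831,000 × [0.9%·d + 2.85%·(365−d)] / 365 = $19,998.64
Solving gives d = 83, so the new rate took effect on 25 Mar 2034.

83 days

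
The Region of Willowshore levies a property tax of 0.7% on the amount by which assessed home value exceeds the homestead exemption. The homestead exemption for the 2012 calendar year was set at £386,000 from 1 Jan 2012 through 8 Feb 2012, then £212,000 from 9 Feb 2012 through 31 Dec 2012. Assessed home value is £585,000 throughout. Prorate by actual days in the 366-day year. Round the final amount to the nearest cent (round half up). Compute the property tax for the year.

1 Jan – 8 Feb 2012: 39 days, exemption £386,000 → (£585,000 − £386,000) × 0.7% × 39/366 = £148.4344
9 Feb – 31 Dec 2012: 327 days, exemption £212,000 → (£585,000 − £212,000) × 0.7% × 327/366 = £2,332.7787
Total = £2,481.2131

£2,481.21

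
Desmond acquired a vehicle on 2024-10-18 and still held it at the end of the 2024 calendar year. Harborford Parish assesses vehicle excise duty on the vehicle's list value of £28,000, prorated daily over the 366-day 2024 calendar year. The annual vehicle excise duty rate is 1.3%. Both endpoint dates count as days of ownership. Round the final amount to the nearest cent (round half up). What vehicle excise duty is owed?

£74.59

Days held (2024-10-18 to 2024-12-31): 75 out of 366
Tax = £28,000 × 1.3% × 75/366 = £74.5902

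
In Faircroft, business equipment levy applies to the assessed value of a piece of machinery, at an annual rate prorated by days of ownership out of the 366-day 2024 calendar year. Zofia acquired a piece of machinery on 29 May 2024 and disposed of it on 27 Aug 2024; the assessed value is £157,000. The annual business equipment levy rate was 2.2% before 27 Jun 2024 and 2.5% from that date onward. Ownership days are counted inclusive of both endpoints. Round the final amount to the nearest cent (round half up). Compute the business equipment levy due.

£938.57

29 May – 26 Jun 2024: 29 days at 2.2% → £157,000 × 2.2% × 29/366 = £273.6776
27 Jun – 27 Aug 2024: 62 days at 2.5% → £157,000 × 2.5% × 62/366 = £664.8907
Total = £938.5683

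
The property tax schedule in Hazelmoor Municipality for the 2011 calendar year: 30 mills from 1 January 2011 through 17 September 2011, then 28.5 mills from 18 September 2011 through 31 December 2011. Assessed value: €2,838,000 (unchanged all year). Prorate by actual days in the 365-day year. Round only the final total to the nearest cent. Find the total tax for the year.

1 January – 17 September 2011: 260 days at 30 mills → €2,838,000 × 3% × 260/365 = €60,647.6712
18 September – 31 December 2011: 105 days at 28.5 mills → €2,838,000 × 2.85% × 105/365 = €23,267.7123
Total = €83,915.3836

€83,915.38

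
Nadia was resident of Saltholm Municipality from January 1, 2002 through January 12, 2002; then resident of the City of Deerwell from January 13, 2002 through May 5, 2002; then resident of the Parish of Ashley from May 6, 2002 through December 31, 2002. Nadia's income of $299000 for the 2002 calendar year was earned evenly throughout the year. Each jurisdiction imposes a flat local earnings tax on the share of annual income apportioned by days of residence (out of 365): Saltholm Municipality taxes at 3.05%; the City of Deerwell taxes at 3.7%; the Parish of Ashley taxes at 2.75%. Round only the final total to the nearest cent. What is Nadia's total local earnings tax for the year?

$9131.38

Saltholm Municipality, January 1 – January 12, 2002: 12 days → $299000 × 3.05% × 12/365 = $299.8192
The City of Deerwell, January 13 – May 5, 2002: 113 days → $299000 × 3.7% × 113/365 = $3424.9836
The Parish of Ashley, May 6 – December 31, 2002: 240 days → $299000 × 2.75% × 240/365 = $5406.5753
Total = $9131.3781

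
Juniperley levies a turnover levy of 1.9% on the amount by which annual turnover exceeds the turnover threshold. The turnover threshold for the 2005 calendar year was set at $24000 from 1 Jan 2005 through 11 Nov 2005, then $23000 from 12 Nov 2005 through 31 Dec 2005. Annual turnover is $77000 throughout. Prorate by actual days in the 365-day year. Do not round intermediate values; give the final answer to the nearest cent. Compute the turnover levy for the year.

1 Jan – 11 Nov 2005: 315 days, exemption $24000 → ($77000 − $24000) × 1.9% × 315/365 = $869.0548
12 Nov – 31 Dec 2005: 50 days, exemption $23000 → ($77000 − $23000) × 1.9% × 50/365 = $140.5479
Total = $1009.6027

$1009.60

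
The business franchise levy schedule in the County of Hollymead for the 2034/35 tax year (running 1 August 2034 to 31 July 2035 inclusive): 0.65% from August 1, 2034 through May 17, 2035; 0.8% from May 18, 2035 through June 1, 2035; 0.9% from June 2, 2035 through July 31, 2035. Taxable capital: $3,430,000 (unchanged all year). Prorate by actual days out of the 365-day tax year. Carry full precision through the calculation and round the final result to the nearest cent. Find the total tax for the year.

$23,916.03

August 1, 2034 – May 17, 2035: 290 days at 0.65% → $3,430,000 × 0.65% × 290/365 = $17,713.8356
May 18 – June 1, 2035: 15 days at 0.8% → $3,430,000 × 0.8% × 15/365 = $1,127.6712
June 2 – July 31, 2035: 60 days at 0.9% → $3,430,000 × 0.9% × 60/365 = $5,074.5205
Total = $23,916.0274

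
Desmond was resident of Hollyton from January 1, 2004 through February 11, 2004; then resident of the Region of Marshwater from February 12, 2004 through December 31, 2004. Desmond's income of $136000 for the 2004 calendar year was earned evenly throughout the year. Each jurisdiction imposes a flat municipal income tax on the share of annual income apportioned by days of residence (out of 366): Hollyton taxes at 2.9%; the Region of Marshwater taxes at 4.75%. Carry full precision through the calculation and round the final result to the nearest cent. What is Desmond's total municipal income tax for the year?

$6171.28

Hollyton, January 1 – February 11, 2004: 42 days → $136000 × 2.9% × 42/366 = $452.5902
The Region of Marshwater, February 12 – December 31, 2004: 324 days → $136000 × 4.75% × 324/366 = $5718.6885
Total = $6171.2787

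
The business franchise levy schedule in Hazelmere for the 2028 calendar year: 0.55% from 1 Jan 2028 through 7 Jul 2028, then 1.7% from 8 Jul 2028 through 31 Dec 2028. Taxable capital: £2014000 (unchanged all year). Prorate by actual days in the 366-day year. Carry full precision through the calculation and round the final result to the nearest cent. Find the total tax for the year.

1 Jan – 7 Jul 2028: 189 days at 0.55% → £2014000 × 0.55% × 189/366 = £5720.0902
8 Jul – 31 Dec 2028: 177 days at 1.7% → £2014000 × 1.7% × 177/366 = £16557.7213
Total = £22277.8115

£22277.81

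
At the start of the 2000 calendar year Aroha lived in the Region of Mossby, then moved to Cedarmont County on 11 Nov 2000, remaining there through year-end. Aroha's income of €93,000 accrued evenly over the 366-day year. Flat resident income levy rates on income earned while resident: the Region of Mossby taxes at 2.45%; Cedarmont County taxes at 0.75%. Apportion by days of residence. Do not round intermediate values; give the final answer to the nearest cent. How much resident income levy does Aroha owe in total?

The Region of Mossby, 1 Jan – 10 Nov 2000: 315 days → €93,000 × 2.45% × 315/366 = €1,961.0041
Cedarmont County, 11 Nov – 31 Dec 2000: 51 days → €93,000 × 0.75% × 51/366 = €97.1926
Total = €2,058.1967

€2,058.20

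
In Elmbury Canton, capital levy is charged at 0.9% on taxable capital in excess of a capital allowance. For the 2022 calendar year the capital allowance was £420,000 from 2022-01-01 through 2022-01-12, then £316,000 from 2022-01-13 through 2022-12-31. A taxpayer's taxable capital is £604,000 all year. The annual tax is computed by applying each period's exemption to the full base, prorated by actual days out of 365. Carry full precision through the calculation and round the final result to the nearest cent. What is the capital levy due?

£2,561.23

2022-01-01 to 2022-01-12: 12 days, exemption £420,000 → (£604,000 − £420,000) × 0.9% × 12/365 = £54.4438
2022-01-13 to 2022-12-31: 353 days, exemption £316,000 → (£604,000 − £316,000) × 0.9% × 353/365 = £2,506.7836
Total = £2,561.2274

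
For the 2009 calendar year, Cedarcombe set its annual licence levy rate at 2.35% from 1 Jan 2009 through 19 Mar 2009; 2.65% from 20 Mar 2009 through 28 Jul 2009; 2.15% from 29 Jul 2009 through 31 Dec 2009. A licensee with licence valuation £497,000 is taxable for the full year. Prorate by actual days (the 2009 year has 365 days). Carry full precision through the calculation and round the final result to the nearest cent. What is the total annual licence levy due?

£11,789.79

1 Jan – 19 Mar 2009: 78 days at 2.35% → £497,000 × 2.35% × 78/365 = £2,495.8932
20 Mar – 28 Jul 2009: 131 days at 2.65% → £497,000 × 2.65% × 131/365 = £4,726.9466
29 Jul – 31 Dec 2009: 156 days at 2.15% → £497,000 × 2.15% × 156/365 = £4,566.9534
Total = £11,789.7932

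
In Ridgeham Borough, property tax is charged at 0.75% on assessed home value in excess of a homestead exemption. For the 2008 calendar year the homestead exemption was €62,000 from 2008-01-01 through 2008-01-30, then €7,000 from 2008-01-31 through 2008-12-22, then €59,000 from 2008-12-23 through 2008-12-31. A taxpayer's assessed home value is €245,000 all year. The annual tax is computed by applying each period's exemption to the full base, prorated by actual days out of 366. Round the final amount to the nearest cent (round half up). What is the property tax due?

€1,741.60

2008-01-01 to 2008-01-30: 30 days, exemption €62,000 → (€245,000 − €62,000) × 0.75% × 30/366 = €112.5000
2008-01-31 to 2008-12-22: 327 days, exemption €7,000 → (€245,000 − €7,000) × 0.75% × 327/366 = €1,594.7951
2008-12-23 to 2008-12-31: 9 days, exemption €59,000 → (€245,000 − €59,000) × 0.75% × 9/366 = €34.3033
Total = €1,741.5984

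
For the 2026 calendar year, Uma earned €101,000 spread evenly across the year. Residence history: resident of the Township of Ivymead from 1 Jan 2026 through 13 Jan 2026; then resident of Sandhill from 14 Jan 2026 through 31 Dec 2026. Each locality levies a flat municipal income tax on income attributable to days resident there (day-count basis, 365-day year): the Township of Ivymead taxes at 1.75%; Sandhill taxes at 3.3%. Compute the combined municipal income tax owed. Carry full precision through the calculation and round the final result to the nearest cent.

€3,277.24

The Township of Ivymead, 1 Jan – 13 Jan 2026: 13 days → €101,000 × 1.75% × 13/365 = €62.9521
Sandhill, 14 Jan – 31 Dec 2026: 352 days → €101,000 × 3.3% × 352/365 = €3,214.2904
Total = €3,277.2425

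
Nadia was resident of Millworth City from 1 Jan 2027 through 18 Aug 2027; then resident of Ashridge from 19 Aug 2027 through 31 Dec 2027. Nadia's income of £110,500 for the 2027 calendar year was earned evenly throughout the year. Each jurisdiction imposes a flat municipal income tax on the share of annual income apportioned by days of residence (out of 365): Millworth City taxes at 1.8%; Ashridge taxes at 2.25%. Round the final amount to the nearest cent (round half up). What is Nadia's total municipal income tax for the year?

Millworth City, 1 Jan – 18 Aug 2027: 230 days → £110,500 × 1.8% × 230/365 = £1,253.3425
Ashridge, 19 Aug – 31 Dec 2027: 135 days → £110,500 × 2.25% × 135/365 = £919.5719
Total = £2,172.9144

£2,172.91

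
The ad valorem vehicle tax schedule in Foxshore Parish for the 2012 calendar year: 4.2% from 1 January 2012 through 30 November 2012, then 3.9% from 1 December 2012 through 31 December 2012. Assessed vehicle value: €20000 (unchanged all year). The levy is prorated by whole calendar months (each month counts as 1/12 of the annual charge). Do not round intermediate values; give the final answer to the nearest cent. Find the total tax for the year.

€835.00

1 January – 30 November 2012: 11 months at 4.2% → €20000 × 4.2% × 11/12 = €770.0000
1 December – 31 December 2012: 1 month at 3.9% → €20000 × 3.9% × 1/12 = €65.0000
Total = €835.0000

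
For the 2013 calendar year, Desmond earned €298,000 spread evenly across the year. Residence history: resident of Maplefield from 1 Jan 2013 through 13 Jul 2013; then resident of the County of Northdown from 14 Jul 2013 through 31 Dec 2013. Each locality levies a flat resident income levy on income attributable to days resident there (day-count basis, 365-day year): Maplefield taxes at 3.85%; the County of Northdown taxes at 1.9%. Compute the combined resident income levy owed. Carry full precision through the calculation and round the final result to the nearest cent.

Maplefield, 1 Jan – 13 Jul 2013: 194 days → €298,000 × 3.85% × 194/365 = €6,097.9781
The County of Northdown, 14 Jul – 31 Dec 2013: 171 days → €298,000 × 1.9% × 171/365 = €2,652.6082
Total = €8,750.5863

€8,750.59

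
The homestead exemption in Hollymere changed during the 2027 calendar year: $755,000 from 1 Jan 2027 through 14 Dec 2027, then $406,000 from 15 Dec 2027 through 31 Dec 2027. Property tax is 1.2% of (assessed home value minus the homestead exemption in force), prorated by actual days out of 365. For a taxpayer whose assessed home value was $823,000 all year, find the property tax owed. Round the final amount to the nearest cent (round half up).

$1,011.06

1 Jan – 14 Dec 2027: 348 days, exemption $755,000 → ($823,000 − $755,000) × 1.2% × 348/365 = $777.9945
15 Dec – 31 Dec 2027: 17 days, exemption $406,000 → ($823,000 − $406,000) × 1.2% × 17/365 = $233.0630
Total = $1,011.0575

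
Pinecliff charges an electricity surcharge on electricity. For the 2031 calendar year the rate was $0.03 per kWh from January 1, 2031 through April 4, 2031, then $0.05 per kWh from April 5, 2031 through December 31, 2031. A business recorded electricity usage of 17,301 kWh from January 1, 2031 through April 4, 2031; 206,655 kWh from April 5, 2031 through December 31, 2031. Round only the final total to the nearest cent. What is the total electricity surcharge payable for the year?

$10,851.78

January 1 – April 4, 2031: 17,301 kWh at $0.03/kWh → $519.03
April 5 – December 31, 2031: 206,655 kWh at $0.05/kWh → $10,332.75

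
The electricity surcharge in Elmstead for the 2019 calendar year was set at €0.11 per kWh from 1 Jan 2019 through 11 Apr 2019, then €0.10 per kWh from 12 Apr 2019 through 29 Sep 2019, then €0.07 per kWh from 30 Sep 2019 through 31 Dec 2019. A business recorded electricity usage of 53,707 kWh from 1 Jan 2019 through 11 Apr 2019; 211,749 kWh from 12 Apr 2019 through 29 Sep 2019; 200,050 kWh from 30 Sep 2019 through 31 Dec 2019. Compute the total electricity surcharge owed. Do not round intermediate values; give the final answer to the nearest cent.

1 Jan – 11 Apr 2019: 53,707 kWh at €0.11/kWh → €5907.77
12 Apr – 29 Sep 2019: 211,749 kWh at €0.10/kWh → €21174.90
30 Sep – 31 Dec 2019: 200,050 kWh at €0.07/kWh → €14003.50

€41086.17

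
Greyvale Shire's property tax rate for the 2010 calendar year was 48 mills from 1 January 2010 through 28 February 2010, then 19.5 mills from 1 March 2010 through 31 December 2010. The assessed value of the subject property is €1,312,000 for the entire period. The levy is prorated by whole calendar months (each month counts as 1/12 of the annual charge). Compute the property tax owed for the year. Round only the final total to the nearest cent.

1 January – 28 February 2010: 2 months at 48 mills → €1,312,000 × 4.8% × 2/12 = €10,496.0000
1 March – 31 December 2010: 10 months at 19.5 mills → €1,312,000 × 1.95% × 10/12 = €21,320.0000
Total = €31,816.0000

€31,816.00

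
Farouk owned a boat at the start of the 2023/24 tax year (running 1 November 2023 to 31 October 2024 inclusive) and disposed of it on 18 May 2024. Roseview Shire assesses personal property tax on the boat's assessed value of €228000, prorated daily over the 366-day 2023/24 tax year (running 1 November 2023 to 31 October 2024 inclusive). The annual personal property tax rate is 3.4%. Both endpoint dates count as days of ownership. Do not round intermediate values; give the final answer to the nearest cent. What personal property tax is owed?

Days held (1 Nov 2023 – 18 May 2024): 200 out of 366
Tax = €228000 × 3.4% × 200/366 = €4236.0656

€4236.07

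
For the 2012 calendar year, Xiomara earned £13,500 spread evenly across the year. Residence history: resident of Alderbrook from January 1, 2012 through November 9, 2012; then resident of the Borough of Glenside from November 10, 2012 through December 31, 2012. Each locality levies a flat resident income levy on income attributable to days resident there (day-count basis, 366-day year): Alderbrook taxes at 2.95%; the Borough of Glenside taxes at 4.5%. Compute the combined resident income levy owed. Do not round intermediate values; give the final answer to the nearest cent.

Alderbrook, January 1 – November 9, 2012: 314 days → £13,500 × 2.95% × 314/366 = £341.6680
The Borough of Glenside, November 10 – December 31, 2012: 52 days → £13,500 × 4.5% × 52/366 = £86.3115
Total = £427.9795

£427.98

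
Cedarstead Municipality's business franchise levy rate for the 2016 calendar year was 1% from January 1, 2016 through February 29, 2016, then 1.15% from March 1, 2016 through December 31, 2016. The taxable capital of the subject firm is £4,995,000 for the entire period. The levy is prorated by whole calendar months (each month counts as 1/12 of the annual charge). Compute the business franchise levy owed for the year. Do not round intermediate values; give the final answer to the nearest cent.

January 1 – February 29, 2016: 2 months at 1% → £4,995,000 × 1% × 2/12 = £8,325.0000
March 1 – December 31, 2016: 10 months at 1.15% → £4,995,000 × 1.15% × 10/12 = £47,868.7500
Total = £56,193.7500

£56,193.75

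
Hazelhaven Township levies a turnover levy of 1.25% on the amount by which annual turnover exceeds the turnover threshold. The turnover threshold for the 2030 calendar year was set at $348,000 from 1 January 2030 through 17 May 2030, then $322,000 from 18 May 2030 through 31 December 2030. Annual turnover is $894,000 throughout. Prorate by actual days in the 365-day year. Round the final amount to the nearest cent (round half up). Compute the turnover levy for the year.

$7,028.01

1 January – 17 May 2030: 137 days, exemption $348,000 → ($894,000 − $348,000) × 1.25% × 137/365 = $2,561.7123
18 May – 31 December 2030: 228 days, exemption $322,000 → ($894,000 − $322,000) × 1.25% × 228/365 = $4,466.3014
Total = $7,028.0137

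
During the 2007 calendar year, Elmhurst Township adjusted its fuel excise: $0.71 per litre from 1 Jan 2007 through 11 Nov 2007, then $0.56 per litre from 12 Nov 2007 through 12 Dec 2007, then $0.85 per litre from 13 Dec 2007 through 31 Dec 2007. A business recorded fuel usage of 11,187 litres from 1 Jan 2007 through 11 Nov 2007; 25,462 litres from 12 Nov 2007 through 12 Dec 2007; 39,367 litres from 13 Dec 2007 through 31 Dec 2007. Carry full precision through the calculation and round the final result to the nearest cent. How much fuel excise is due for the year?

1 Jan – 11 Nov 2007: 11,187 litres at $0.71/litre → $7942.77
12 Nov – 12 Dec 2007: 25,462 litres at $0.56/litre → $14258.72
13 Dec – 31 Dec 2007: 39,367 litres at $0.85/litre → $33461.95

$55663.44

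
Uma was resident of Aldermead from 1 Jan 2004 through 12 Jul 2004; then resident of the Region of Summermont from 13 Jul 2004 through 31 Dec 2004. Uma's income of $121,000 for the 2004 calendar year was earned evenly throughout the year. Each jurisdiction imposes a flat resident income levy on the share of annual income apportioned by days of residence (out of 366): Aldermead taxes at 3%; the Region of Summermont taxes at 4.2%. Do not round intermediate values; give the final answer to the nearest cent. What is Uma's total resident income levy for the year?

Aldermead, 1 Jan – 12 Jul 2004: 194 days → $121,000 × 3% × 194/366 = $1,924.0984
The Region of Summermont, 13 Jul – 31 Dec 2004: 172 days → $121,000 × 4.2% × 172/366 = $2,388.2623
Total = $4,312.3607

$4,312.36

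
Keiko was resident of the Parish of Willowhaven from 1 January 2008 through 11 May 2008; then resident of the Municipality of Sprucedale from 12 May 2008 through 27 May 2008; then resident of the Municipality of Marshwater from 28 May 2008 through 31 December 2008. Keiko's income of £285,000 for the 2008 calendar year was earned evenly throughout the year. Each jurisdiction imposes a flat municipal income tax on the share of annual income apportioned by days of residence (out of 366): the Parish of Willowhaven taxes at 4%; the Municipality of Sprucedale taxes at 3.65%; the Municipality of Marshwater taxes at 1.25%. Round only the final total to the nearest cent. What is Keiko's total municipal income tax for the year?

The Parish of Willowhaven, 1 January – 11 May 2008: 132 days → £285,000 × 4% × 132/366 = £4,111.4754
The Municipality of Sprucedale, 12 May – 27 May 2008: 16 days → £285,000 × 3.65% × 16/366 = £454.7541
The Municipality of Marshwater, 28 May – 31 December 2008: 218 days → £285,000 × 1.25% × 218/366 = £2,121.9262
Total = £6,688.1557

£6,688.16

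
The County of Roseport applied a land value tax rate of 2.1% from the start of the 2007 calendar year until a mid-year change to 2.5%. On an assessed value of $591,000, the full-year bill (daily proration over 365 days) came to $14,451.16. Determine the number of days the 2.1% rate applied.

Let d = days at the first rate; then 365 − d days at the second rate.
$591,000 × [2.1%·d + 2.5%·(365−d)] / 365 = $14,451.16
Solving gives d = 50, so the new rate took effect on 20 Feb 2007.

50 days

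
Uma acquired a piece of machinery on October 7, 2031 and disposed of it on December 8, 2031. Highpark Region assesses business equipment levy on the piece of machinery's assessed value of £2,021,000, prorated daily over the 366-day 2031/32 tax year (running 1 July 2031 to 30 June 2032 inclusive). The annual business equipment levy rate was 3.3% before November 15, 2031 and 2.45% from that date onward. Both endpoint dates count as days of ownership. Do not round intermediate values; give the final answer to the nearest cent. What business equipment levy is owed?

£10,353.48

October 7 – November 14, 2031: 39 days at 3.3% → £2,021,000 × 3.3% × 39/366 = £7,106.6311
November 15 – December 8, 2031: 24 days at 2.45% → £2,021,000 × 2.45% × 24/366 = £3,246.8525
Total = £10,353.4836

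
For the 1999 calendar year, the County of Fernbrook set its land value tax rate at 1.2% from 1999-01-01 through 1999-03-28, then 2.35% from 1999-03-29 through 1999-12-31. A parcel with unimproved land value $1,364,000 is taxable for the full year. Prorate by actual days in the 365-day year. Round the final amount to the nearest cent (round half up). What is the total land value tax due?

1999-01-01 to 1999-03-28: 87 days at 1.2% → $1,364,000 × 1.2% × 87/365 = $3,901.4137
1999-03-29 to 1999-12-31: 278 days at 2.35% → $1,364,000 × 2.35% × 278/365 = $24,413.7315
Total = $28,315.1452

$28,315.15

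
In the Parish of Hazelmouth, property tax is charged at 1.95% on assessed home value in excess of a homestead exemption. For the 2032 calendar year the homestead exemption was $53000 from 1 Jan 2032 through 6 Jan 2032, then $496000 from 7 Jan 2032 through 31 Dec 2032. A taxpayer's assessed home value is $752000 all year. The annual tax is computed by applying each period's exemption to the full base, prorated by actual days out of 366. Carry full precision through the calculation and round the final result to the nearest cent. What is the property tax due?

$5133.61

1 Jan – 6 Jan 2032: 6 days, exemption $53000 → ($752000 − $53000) × 1.95% × 6/366 = $223.4508
7 Jan – 31 Dec 2032: 360 days, exemption $496000 → ($752000 − $496000) × 1.95% × 360/366 = $4910.1639
Total = $5133.6148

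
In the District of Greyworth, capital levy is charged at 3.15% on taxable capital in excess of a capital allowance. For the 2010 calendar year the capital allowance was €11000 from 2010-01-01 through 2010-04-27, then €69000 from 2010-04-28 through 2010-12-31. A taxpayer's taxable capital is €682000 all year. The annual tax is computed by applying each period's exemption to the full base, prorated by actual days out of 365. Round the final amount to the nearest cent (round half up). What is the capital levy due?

2010-01-01 to 2010-04-27: 117 days, exemption €11000 → (€682000 − €11000) × 3.15% × 117/365 = €6775.2616
2010-04-28 to 2010-12-31: 248 days, exemption €69000 → (€682000 − €69000) × 3.15% × 248/365 = €13119.8795
Total = €19895.1411

€19895.14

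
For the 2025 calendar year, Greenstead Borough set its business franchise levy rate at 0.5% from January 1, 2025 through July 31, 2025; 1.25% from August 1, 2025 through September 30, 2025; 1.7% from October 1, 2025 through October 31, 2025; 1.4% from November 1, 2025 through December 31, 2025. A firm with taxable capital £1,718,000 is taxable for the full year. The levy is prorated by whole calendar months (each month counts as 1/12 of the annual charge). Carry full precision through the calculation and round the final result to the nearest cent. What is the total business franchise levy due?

£15,032.50

January 1 – July 31, 2025: 7 months at 0.5% → £1,718,000 × 0.5% × 7/12 = £5,010.8333
August 1 – September 30, 2025: 2 months at 1.25% → £1,718,000 × 1.25% × 2/12 = £3,579.1667
October 1 – October 31, 2025: 1 month at 1.7% → £1,718,000 × 1.7% × 1/12 = £2,433.8333
November 1 – December 31, 2025: 2 months at 1.4% → £1,718,000 × 1.4% × 2/12 = £4,008.6667
Total = £15,032.5000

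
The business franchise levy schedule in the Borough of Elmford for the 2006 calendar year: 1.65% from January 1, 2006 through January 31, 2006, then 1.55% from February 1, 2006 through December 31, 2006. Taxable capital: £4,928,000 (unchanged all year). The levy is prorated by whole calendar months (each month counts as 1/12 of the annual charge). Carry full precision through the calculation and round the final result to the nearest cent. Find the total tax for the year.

January 1 – January 31, 2006: 1 month at 1.65% → £4,928,000 × 1.65% × 1/12 = £6,776.0000
February 1 – December 31, 2006: 11 months at 1.55% → £4,928,000 × 1.55% × 11/12 = £70,018.6667
Total = £76,794.6667

£76,794.67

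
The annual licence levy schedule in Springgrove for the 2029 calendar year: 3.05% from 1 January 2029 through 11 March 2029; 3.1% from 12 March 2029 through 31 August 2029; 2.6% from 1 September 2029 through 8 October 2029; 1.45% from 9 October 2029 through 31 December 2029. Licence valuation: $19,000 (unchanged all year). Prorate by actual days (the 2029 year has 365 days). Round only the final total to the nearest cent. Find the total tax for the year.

1 January – 11 March 2029: 70 days at 3.05% → $19,000 × 3.05% × 70/365 = $111.1370
12 March – 31 August 2029: 173 days at 3.1% → $19,000 × 3.1% × 173/365 = $279.1699
1 September – 8 October 2029: 38 days at 2.6% → $19,000 × 2.6% × 38/365 = $51.4301
9 October – 31 December 2029: 84 days at 1.45% → $19,000 × 1.45% × 84/365 = $63.4027
Total = $505.1397

$505.14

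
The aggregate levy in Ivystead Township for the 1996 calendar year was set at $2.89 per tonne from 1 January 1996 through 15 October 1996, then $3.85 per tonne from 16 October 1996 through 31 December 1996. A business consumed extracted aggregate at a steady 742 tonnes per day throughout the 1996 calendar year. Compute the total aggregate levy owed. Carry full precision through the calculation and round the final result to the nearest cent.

$839691.72

1 January – 15 October 1996: 289 days × 742 tonnes/day = 214,438 tonnes at $2.89/tonne → $619725.82
16 October – 31 December 1996: 77 days × 742 tonnes/day = 57,134 tonnes at $3.85/tonne → $219965.90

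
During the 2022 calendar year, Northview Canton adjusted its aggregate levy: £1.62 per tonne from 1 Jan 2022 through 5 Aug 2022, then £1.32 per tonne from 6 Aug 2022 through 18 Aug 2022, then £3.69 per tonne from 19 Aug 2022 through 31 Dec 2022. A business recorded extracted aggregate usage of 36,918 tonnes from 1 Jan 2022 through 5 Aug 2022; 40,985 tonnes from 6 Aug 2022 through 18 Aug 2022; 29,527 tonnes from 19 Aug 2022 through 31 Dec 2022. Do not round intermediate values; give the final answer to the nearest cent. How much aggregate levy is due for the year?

£222861.99

1 Jan – 5 Aug 2022: 36,918 tonnes at £1.62/tonne → £59807.16
6 Aug – 18 Aug 2022: 40,985 tonnes at £1.32/tonne → £54100.20
19 Aug – 31 Dec 2022: 29,527 tonnes at £3.69/tonne → £108954.63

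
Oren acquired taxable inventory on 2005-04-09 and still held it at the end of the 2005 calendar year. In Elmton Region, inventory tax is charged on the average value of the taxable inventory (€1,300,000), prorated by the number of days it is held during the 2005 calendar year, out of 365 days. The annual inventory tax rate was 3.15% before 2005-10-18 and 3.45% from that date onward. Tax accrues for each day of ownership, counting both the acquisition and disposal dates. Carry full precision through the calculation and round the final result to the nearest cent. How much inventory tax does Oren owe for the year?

2005-04-09 to 2005-10-17: 192 days at 3.15% → €1,300,000 × 3.15% × 192/365 = €21,540.8219
2005-10-18 to 2005-12-31: 75 days at 3.45% → €1,300,000 × 3.45% × 75/365 = €9,215.7534
Total = €30,756.5753

€30,756.58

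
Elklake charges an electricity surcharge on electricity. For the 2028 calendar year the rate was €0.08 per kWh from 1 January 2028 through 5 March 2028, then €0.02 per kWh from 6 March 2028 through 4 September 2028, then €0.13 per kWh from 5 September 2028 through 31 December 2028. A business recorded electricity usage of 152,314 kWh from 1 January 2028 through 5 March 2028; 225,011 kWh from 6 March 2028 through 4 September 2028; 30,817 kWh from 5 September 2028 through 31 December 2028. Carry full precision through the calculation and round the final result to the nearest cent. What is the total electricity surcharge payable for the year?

€20691.55

1 January – 5 March 2028: 152,314 kWh at €0.08/kWh → €12185.12
6 March – 4 September 2028: 225,011 kWh at €0.02/kWh → €4500.22
5 September – 31 December 2028: 30,817 kWh at €0.13/kWh → €4006.21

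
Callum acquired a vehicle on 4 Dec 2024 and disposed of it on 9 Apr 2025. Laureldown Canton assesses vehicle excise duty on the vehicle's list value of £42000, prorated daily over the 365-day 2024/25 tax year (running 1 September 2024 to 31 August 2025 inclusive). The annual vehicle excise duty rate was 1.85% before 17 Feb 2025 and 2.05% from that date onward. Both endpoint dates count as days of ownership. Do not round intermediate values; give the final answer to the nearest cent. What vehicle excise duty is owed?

£282.32

4 Dec 2024 – 16 Feb 2025: 75 days at 1.85% → £42000 × 1.85% × 75/365 = £159.6575
17 Feb – 9 Apr 2025: 52 days at 2.05% → £42000 × 2.05% × 52/365 = £122.6630
Total = £282.3205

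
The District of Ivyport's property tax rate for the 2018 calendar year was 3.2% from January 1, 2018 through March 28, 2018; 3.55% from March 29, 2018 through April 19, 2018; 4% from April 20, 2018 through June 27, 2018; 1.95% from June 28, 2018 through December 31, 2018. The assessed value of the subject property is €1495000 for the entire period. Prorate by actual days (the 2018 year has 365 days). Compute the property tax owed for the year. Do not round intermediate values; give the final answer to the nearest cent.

January 1 – March 28, 2018: 87 days at 3.2% → €1495000 × 3.2% × 87/365 = €11402.9589
March 29 – April 19, 2018: 22 days at 3.55% → €1495000 × 3.55% × 22/365 = €3198.8904
April 20 – June 27, 2018: 69 days at 4% → €1495000 × 4% × 69/365 = €11304.6575
June 28 – December 31, 2018: 187 days at 1.95% → €1495000 × 1.95% × 187/365 = €14935.6644
Total = €40842.1712

€40842.17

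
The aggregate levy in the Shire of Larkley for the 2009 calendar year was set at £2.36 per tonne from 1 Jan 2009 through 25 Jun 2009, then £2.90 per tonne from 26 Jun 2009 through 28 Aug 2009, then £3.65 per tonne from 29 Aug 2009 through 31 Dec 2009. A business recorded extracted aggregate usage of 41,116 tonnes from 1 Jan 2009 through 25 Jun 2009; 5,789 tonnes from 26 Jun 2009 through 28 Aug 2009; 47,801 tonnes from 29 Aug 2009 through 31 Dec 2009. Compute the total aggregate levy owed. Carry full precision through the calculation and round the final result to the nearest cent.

1 Jan – 25 Jun 2009: 41,116 tonnes at £2.36/tonne → £97033.76
26 Jun – 28 Aug 2009: 5,789 tonnes at £2.90/tonne → £16788.10
29 Aug – 31 Dec 2009: 47,801 tonnes at £3.65/tonne → £174473.65

£288295.51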